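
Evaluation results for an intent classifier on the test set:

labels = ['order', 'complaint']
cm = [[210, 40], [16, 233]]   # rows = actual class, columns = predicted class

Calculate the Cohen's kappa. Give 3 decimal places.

0.776

Observed agreement pₒ = trace/N = 443/499 = 0.8878
Expected agreement pₑ = Σ (rowᵢ·colᵢ)/N² = (250·226 + 249·273)/499² = 0.4999
κ = (pₒ − pₑ)/(1 − pₑ) = (0.8878 − 0.4999)/(1 − 0.4999) = 0.776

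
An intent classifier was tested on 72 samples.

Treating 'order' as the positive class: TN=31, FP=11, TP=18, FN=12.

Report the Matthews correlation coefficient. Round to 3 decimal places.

0.340

MCC = (TP·TN − FP·FN) / √((TP+FP)(TP+FN)(TN+FP)(TN+FN))
Numerator = 18·31 − 11·12 = 426
Denominator = √(29·30·42·43) = √1571220 = 1253.4831
MCC = 426 / 1253.4831 = 0.340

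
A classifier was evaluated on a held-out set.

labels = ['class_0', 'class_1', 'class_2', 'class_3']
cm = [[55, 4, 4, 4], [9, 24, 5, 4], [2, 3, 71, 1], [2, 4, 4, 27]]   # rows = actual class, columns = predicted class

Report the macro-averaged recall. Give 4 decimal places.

Per-class recall (TP/(TP+FN)):
  class_0: TP=55, FN=4+4+4=12 → 55/67 = 0.82090
  class_1: TP=24, FN=9+5+4=18 → 24/42 = 0.57143
  class_2: TP=71, FN=2+3+1=6 → 71/77 = 0.92208
  class_3: TP=27, FN=2+4+4=10 → 27/37 = 0.72973
Macro-recall = mean = (0.82090 + 0.57143 + 0.92208 + 0.72973) / 4 = 0.7610

0.7610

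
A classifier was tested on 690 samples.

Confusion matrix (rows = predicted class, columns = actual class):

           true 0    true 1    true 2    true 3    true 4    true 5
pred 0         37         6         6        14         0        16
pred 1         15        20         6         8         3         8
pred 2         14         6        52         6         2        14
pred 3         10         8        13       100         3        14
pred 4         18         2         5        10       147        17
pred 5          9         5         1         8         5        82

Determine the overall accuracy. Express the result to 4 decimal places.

Accuracy = trace / total = (37+20+52+100+147+82=438) / 690 = 438/690 = 0.6348

0.6348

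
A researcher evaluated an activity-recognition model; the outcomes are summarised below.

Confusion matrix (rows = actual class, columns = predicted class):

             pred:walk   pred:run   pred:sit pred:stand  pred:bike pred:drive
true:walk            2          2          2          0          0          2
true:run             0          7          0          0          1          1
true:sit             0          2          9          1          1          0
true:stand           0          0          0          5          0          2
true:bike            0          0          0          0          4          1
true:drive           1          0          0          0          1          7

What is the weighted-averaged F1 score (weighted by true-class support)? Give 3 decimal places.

0.655

Per-class F1 score (2·TP/(2·TP+FP+FN)):
  walk: TP=2, FP=0+0+0+0+1=1, FN=2+2+0+0+2=6 → 4/11 = 0.3636
  run: TP=7, FP=2+2+0+0+0=4, FN=0+0+0+1+1=2 → 14/20 = 0.7000
  sit: TP=9, FP=2+0+0+0+0=2, FN=0+2+1+1+0=4 → 18/24 = 0.7500
  stand: TP=5, FP=0+0+1+0+0=1, FN=0+0+0+0+2=2 → 10/13 = 0.7692
  bike: TP=4, FP=0+1+1+0+1=3, FN=0+0+0+0+1=1 → 8/12 = 0.6667
  drive: TP=7, FP=2+1+0+2+1=6, FN=1+0+0+0+1=2 → 14/22 = 0.6364
Weighted-F1 score = Σ (supportᵢ/N)·F1 scoreᵢ with N=51: (8/51)·0.3636 + (9/51)·0.7000 + (13/51)·0.7500 + (7/51)·0.7692 + (5/51)·0.6667 + (9/51)·0.6364 = 0.655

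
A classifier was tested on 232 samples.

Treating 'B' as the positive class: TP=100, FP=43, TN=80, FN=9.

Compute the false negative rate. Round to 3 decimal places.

FNR = FN/(FN+TP) = 9/(9+100) = 0.083

0.083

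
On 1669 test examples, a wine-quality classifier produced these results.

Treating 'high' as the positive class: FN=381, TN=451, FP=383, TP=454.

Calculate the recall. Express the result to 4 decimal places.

0.5437

Recall = TP/(TP+FN) = 454/(454+381) = 454/835 = 0.5437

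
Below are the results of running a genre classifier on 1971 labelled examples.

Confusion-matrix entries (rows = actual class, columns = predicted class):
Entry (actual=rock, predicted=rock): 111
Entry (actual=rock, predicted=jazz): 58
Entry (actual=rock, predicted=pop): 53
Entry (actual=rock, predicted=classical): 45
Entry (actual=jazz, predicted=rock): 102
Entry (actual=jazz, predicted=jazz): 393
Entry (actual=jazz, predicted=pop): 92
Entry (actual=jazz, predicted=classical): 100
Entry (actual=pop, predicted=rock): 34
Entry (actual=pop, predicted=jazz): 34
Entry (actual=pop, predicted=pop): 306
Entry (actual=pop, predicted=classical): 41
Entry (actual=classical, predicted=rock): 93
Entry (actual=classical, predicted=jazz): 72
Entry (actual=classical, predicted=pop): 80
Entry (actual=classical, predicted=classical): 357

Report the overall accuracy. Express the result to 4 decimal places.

0.5921

Accuracy = trace / total = (111+393+306+357=1167) / 1971 = 1167/1971 = 0.5921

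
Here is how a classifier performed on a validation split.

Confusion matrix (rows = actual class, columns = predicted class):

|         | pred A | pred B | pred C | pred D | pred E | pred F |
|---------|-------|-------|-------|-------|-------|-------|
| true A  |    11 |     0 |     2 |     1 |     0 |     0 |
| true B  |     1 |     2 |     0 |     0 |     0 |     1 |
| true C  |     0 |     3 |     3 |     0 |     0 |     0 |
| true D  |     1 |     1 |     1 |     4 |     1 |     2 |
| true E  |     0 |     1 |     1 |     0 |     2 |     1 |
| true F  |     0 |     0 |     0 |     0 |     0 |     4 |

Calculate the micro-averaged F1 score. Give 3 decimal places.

0.605

Micro-averaging pools counts across classes: ΣTP=26, ΣFP=17, ΣFN=17.
Micro-F1 score = 2·TP/(2·TP+FP+FN) on pooled counts = 0.605 (equals overall accuracy in single-label multiclass).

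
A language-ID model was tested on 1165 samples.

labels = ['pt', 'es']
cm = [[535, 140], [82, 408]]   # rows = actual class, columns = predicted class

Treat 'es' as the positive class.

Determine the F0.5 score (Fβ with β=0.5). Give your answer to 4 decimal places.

0.7606

Fβ = (1+β²)·TP / ((1+β²)·TP + β²·FN + FP), with β²=1/4
= 1.25·408 / (1.25·408 + 0.25·82 + 140) = 0.7606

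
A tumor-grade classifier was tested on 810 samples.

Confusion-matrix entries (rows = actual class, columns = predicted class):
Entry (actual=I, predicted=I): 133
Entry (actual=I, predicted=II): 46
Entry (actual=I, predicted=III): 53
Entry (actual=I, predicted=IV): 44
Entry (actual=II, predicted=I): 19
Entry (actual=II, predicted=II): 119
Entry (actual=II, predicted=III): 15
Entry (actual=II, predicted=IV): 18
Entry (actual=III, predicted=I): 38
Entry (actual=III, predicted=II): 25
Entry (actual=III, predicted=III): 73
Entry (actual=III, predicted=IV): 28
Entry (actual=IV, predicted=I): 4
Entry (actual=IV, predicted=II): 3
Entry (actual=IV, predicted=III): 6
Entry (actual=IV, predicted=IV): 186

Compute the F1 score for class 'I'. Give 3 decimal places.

0.566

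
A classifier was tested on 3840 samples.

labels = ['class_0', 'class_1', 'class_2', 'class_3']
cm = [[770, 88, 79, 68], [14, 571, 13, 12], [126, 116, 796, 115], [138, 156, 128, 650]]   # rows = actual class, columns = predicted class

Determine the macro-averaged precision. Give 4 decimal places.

0.7252

Per-class precision (TP/(TP+FP)):
  class_0: TP=770, FP=14+126+138=278 → 770/1048 = 0.73473
  class_1: TP=571, FP=88+116+156=360 → 571/931 = 0.61332
  class_2: TP=796, FP=79+13+128=220 → 796/1016 = 0.78346
  class_3: TP=650, FP=68+12+115=195 → 650/845 = 0.76923
Macro-precision = mean = (0.73473 + 0.61332 + 0.78346 + 0.76923) / 4 = 0.7252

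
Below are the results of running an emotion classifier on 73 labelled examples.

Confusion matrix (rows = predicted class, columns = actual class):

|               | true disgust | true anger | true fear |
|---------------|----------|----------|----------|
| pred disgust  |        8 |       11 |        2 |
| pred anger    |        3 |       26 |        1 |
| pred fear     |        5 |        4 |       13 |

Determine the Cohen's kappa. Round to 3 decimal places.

0.444

Observed agreement pₒ = trace/N = 47/73 = 0.6438
Expected agreement pₑ = Σ (rowᵢ·colᵢ)/N² = (16·21 + 41·30 + 16·22)/73² = 0.3599
κ = (pₒ − pₑ)/(1 − pₑ) = (0.6438 − 0.3599)/(1 − 0.3599) = 0.444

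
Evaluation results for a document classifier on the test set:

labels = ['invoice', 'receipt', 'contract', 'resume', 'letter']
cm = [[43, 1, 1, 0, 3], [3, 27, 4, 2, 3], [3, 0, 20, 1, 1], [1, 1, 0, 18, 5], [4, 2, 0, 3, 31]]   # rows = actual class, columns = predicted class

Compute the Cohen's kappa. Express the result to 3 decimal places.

Observed agreement pₒ = trace/N = 139/177 = 0.7853
Expected agreement pₑ = Σ (rowᵢ·colᵢ)/N² = (48·54 + 39·31 + 25·25 + 25·24 + 40·43)/177² = 0.2153
κ = (pₒ − pₑ)/(1 − pₑ) = (0.7853 − 0.2153)/(1 − 0.2153) = 0.726

0.726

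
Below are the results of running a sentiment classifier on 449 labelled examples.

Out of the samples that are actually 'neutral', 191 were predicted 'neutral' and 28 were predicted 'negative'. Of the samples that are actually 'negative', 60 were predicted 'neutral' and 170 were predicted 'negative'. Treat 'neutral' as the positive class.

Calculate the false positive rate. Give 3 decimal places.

FPR = FP/(FP+TN) = 60/(60+170) = 0.261

0.261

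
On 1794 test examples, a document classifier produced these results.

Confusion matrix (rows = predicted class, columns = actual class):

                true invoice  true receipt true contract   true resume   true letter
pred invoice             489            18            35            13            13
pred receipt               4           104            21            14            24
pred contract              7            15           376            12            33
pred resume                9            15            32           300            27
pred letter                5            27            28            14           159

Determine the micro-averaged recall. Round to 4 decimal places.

Micro-averaging pools counts across classes: ΣTP=1428, ΣFP=366, ΣFN=366.
Micro-recall = TP/(TP+FN) on pooled counts = 0.7960 (equals overall accuracy in single-label multiclass).

0.7960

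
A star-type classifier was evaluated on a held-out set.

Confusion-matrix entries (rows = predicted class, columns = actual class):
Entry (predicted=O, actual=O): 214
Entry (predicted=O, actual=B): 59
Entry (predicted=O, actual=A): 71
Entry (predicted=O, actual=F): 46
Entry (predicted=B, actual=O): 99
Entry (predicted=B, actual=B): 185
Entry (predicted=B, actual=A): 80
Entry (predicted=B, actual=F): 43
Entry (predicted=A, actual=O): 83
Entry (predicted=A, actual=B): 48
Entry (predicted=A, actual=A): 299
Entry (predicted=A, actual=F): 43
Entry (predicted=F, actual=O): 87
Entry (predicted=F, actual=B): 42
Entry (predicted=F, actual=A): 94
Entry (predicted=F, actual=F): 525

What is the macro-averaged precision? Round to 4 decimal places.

0.5843

Per-class precision (TP/(TP+FP)):
  O: TP=214, FP=59+71+46=176 → 214/390 = 0.54872
  B: TP=185, FP=99+80+43=222 → 185/407 = 0.45455
  A: TP=299, FP=83+48+43=174 → 299/473 = 0.63214
  F: TP=525, FP=87+42+94=223 → 525/748 = 0.70187
Macro-precision = mean = (0.54872 + 0.45455 + 0.63214 + 0.70187) / 4 = 0.5843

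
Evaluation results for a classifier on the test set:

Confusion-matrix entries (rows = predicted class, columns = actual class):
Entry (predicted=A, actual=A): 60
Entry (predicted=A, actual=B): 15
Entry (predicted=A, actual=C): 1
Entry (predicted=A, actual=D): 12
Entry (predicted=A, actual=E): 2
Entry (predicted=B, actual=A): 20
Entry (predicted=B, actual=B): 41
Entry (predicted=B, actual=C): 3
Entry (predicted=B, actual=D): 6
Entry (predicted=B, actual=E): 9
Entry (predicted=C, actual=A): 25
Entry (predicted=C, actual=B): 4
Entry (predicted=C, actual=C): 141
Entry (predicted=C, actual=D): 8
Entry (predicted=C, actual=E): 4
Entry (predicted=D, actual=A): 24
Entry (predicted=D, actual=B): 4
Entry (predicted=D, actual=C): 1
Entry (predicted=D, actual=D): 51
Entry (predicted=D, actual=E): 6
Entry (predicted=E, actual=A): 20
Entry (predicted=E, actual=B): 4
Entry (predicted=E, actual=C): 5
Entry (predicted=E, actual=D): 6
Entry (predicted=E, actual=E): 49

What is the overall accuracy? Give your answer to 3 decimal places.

0.656

Accuracy = trace / total = (60+41+141+51+49=342) / 521 = 342/521 = 0.656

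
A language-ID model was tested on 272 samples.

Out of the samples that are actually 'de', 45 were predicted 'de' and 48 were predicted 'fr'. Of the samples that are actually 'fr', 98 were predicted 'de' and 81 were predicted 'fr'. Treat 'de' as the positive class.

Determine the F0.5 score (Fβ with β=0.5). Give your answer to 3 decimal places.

Fβ = (1+β²)·TP / ((1+β²)·TP + β²·FN + FP), with β²=1/4
= 1.25·45 / (1.25·45 + 0.25·48 + 98) = 0.338

0.338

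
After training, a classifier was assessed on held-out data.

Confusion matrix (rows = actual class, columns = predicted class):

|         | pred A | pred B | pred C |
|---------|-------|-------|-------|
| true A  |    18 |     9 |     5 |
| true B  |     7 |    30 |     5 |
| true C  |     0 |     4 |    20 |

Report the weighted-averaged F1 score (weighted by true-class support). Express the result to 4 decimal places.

0.6902

Per-class F1 score (2·TP/(2·TP+FP+FN)):
  A: TP=18, FP=7+0=7, FN=9+5=14 → 36/57 = 0.63158
  B: TP=30, FP=9+4=13, FN=7+5=12 → 60/85 = 0.70588
  C: TP=20, FP=5+5=10, FN=0+4=4 → 40/54 = 0.74074
Weighted-F1 score = Σ (supportᵢ/N)·F1 scoreᵢ with N=98: (32/98)·0.63158 + (42/98)·0.70588 + (24/98)·0.74074 = 0.6902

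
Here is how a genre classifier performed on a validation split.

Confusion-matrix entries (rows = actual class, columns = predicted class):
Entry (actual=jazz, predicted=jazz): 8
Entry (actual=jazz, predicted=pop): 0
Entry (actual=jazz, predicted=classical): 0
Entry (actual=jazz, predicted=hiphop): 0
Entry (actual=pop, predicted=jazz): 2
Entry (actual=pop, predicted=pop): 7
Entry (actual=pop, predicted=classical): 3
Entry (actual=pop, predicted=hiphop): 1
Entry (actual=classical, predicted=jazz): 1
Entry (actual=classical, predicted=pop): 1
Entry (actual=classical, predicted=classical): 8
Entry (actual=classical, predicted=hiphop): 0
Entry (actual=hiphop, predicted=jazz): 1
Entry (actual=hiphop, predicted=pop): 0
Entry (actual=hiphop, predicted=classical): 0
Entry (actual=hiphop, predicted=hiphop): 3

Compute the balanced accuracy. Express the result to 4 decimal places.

0.7721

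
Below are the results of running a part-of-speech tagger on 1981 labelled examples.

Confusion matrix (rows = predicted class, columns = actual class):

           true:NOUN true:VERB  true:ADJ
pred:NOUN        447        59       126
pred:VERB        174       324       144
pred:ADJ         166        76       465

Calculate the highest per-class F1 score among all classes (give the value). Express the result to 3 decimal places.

0.645

Per-class F1 score (2·TP/(2·TP+FP+FN)):
  NOUN: TP=447, FP=59+126=185, FN=174+166=340 → 894/1419 = 0.6300
  VERB: TP=324, FP=174+144=318, FN=59+76=135 → 648/1101 = 0.5886
  ADJ: TP=465, FP=166+76=242, FN=126+144=270 → 930/1442 = 0.6449
Highest is class 'ADJ' with F1 score = 0.645.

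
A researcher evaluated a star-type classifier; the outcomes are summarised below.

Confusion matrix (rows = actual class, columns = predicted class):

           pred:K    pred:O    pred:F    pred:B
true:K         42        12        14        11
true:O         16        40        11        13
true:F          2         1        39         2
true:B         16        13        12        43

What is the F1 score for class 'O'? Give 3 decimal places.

0.548

One-vs-rest for 'O': TP = diagonal; FP = other classes predicted 'O'; FN = 'O' predicted as other.
F1 score = 2·TP/(2·TP+FP+FN).
O: TP=40, FP=12+1+13=26, FN=16+11+13=40 → 80/146 = 0.5479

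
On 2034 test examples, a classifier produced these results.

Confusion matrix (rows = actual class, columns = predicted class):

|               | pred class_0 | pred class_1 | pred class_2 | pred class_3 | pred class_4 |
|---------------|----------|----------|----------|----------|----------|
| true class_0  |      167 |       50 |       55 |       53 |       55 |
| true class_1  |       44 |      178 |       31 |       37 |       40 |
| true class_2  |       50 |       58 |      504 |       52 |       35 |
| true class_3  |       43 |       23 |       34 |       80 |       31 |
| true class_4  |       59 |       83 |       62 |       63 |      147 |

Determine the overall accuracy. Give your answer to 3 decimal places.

0.529

Accuracy = trace / total = (167+178+504+80+147=1076) / 2034 = 1076/2034 = 0.529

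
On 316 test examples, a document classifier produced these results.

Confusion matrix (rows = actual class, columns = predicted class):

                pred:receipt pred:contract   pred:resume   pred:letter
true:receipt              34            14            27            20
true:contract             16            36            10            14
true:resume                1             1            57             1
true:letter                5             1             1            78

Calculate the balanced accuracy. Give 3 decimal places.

0.675

Balanced accuracy = mean of per-class recall.
  receipt: recall = 34/95 = 0.3579
  contract: recall = 36/76 = 0.4737
  resume: recall = 57/60 = 0.9500
  letter: recall = 78/85 = 0.9176
Mean = (0.3579 + 0.4737 + 0.9500 + 0.9176) / 4 = 0.675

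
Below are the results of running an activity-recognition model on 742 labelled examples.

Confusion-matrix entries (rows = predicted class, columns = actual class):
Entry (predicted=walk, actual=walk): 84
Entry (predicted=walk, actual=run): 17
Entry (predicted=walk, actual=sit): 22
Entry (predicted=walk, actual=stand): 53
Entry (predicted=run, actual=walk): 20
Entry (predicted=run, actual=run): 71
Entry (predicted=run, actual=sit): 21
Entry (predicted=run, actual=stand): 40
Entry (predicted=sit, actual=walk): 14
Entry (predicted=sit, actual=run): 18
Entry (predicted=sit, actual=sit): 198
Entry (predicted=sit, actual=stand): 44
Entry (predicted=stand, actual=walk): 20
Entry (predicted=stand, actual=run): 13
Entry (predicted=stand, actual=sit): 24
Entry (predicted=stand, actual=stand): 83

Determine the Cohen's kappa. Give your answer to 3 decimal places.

Observed agreement pₒ = trace/N = 436/742 = 0.5876
Expected agreement pₑ = Σ (rowᵢ·colᵢ)/N² = (138·176 + 119·152 + 265·274 + 220·140)/742² = 0.2648
κ = (pₒ − pₑ)/(1 − pₑ) = (0.5876 − 0.2648)/(1 − 0.2648) = 0.439

0.439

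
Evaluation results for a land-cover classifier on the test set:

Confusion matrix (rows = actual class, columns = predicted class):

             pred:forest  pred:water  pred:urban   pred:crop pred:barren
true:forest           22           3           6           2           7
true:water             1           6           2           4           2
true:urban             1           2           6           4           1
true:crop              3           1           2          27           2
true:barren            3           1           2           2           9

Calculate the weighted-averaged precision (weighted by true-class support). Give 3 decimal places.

Per-class precision (TP/(TP+FP)):
  forest: TP=22, FP=1+1+3+3=8 → 22/30 = 0.7333
  water: TP=6, FP=3+2+1+1=7 → 6/13 = 0.4615
  urban: TP=6, FP=6+2+2+2=12 → 6/18 = 0.3333
  crop: TP=27, FP=2+4+4+2=12 → 27/39 = 0.6923
  barren: TP=9, FP=7+2+1+2=12 → 9/21 = 0.4286
Weighted-precision = Σ (supportᵢ/N)·precisionᵢ with N=121: (40/121)·0.7333 + (15/121)·0.4615 + (14/121)·0.3333 + (35/121)·0.6923 + (17/121)·0.4286 = 0.599

0.599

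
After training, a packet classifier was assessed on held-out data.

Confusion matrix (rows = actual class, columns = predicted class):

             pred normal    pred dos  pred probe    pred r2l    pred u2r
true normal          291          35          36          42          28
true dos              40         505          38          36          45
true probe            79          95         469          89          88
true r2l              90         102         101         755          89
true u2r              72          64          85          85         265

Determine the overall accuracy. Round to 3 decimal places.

0.631

Accuracy = trace / total = (291+505+469+755+265=2285) / 3624 = 2285/3624 = 0.631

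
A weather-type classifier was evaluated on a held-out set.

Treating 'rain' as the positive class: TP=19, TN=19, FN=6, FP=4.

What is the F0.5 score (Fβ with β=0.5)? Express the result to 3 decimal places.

0.812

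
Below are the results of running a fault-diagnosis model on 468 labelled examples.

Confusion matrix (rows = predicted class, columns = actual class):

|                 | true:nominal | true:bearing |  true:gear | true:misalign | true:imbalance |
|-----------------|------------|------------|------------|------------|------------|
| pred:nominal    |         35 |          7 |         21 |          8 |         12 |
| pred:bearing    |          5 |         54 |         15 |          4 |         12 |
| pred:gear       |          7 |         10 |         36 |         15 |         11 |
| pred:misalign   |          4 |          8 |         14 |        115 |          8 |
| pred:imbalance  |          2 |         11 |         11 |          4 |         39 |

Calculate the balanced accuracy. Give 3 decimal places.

Balanced accuracy = mean of per-class recall.
  nominal: recall = 35/53 = 0.6604
  bearing: recall = 54/90 = 0.6000
  gear: recall = 36/97 = 0.3711
  misalign: recall = 115/146 = 0.7877
  imbalance: recall = 39/82 = 0.4756
Mean = (0.6604 + 0.6000 + 0.3711 + 0.7877 + 0.4756) / 5 = 0.579

0.579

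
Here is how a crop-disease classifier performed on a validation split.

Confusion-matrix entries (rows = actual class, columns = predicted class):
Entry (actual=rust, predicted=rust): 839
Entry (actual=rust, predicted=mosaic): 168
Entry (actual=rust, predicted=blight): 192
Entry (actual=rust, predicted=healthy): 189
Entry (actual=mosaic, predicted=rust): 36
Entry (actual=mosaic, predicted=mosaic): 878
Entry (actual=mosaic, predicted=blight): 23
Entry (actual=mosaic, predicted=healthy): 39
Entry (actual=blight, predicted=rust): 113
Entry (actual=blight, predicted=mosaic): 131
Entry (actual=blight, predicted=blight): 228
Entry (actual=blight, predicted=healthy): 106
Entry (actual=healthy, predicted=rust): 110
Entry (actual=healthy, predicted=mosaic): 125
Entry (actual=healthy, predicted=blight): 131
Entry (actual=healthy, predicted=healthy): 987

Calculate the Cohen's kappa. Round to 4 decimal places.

0.5674

Observed agreement pₒ = trace/N = 2932/4295 = 0.68265
Expected agreement pₑ = Σ (rowᵢ·colᵢ)/N² = (1388·1098 + 976·1302 + 578·574 + 1353·1321)/4295² = 0.26638
κ = (pₒ − pₑ)/(1 − pₑ) = (0.68265 − 0.26638)/(1 − 0.26638) = 0.5674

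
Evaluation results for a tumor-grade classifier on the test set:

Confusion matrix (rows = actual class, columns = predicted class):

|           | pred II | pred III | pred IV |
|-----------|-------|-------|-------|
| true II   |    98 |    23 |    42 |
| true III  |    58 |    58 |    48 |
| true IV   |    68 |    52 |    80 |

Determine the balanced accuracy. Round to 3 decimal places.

Balanced accuracy = mean of per-class recall.
  II: recall = 98/163 = 0.6012
  III: recall = 58/164 = 0.3537
  IV: recall = 80/200 = 0.4000
Mean = (0.6012 + 0.3537 + 0.4000) / 3 = 0.452

0.452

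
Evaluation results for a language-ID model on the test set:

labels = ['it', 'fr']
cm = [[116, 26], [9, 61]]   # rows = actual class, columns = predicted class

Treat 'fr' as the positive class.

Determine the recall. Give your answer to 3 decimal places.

Recall = TP/(TP+FN) = 61/(61+9) = 61/70 = 0.871

0.871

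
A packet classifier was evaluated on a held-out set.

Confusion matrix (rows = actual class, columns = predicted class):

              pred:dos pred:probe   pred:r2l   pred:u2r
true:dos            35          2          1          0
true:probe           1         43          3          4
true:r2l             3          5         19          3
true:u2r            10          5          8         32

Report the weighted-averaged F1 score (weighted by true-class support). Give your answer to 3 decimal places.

0.736

Per-class F1 score (2·TP/(2·TP+FP+FN)):
  dos: TP=35, FP=1+3+10=14, FN=2+1+0=3 → 70/87 = 0.8046
  probe: TP=43, FP=2+5+5=12, FN=1+3+4=8 → 86/106 = 0.8113
  r2l: TP=19, FP=1+3+8=12, FN=3+5+3=11 → 38/61 = 0.6230
  u2r: TP=32, FP=0+4+3=7, FN=10+5+8=23 → 64/94 = 0.6809
Weighted-F1 score = Σ (supportᵢ/N)·F1 scoreᵢ with N=174: (38/174)·0.8046 + (51/174)·0.8113 + (30/174)·0.6230 + (55/174)·0.6809 = 0.736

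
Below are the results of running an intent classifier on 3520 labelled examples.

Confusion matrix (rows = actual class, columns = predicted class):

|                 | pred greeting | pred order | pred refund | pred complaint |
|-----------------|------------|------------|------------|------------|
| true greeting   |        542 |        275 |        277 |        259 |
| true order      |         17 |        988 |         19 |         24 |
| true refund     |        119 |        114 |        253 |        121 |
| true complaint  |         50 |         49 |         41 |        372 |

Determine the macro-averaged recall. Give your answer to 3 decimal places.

0.622

Per-class recall (TP/(TP+FN)):
  greeting: TP=542, FN=275+277+259=811 → 542/1353 = 0.4006
  order: TP=988, FN=17+19+24=60 → 988/1048 = 0.9427
  refund: TP=253, FN=119+114+121=354 → 253/607 = 0.4168
  complaint: TP=372, FN=50+49+41=140 → 372/512 = 0.7266
Macro-recall = mean = (0.4006 + 0.9427 + 0.4168 + 0.7266) / 4 = 0.622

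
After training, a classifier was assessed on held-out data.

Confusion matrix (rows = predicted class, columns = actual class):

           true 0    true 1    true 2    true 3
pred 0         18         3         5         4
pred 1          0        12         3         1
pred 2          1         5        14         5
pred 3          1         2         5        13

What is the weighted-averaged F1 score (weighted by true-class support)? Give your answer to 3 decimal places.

0.613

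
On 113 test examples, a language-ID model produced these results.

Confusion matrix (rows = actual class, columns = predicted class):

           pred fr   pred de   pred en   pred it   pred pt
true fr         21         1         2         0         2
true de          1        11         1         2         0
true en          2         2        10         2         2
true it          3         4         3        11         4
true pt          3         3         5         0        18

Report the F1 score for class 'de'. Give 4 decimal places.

0.6111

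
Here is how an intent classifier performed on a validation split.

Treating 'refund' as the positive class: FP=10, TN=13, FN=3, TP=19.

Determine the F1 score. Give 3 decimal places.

0.745

Precision = TP/(TP+FP) = 19/29 = 0.6552
Recall = TP/(TP+FN) = 19/22 = 0.8636
F1 = 2·TP/(2·TP+FP+FN) = 38/51 = 0.745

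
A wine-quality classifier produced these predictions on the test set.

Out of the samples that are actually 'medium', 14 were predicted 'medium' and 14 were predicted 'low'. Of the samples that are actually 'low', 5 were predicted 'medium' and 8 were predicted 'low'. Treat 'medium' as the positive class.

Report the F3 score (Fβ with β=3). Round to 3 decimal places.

0.517

Fβ = (1+β²)·TP / ((1+β²)·TP + β²·FN + FP), with β²=9
= 10·14 / (10·14 + 9·14 + 5) = 0.517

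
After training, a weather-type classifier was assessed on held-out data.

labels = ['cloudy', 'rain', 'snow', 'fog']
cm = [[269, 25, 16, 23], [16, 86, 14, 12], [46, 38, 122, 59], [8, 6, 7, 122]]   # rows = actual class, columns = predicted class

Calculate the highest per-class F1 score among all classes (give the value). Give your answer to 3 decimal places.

Per-class F1 score (2·TP/(2·TP+FP+FN)):
  cloudy: TP=269, FP=16+46+8=70, FN=25+16+23=64 → 538/672 = 0.8006
  rain: TP=86, FP=25+38+6=69, FN=16+14+12=42 → 172/283 = 0.6078
  snow: TP=122, FP=16+14+7=37, FN=46+38+59=143 → 244/424 = 0.5755
  fog: TP=122, FP=23+12+59=94, FN=8+6+7=21 → 244/359 = 0.6797
Highest is class 'cloudy' with F1 score = 0.801.

0.801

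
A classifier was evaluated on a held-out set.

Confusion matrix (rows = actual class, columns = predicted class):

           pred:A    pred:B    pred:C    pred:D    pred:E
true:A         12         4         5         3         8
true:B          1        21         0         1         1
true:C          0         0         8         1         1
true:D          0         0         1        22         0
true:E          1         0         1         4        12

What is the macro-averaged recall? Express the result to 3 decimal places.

0.735

Per-class recall (TP/(TP+FN)):
  A: TP=12, FN=4+5+3+8=20 → 12/32 = 0.3750
  B: TP=21, FN=1+0+1+1=3 → 21/24 = 0.8750
  C: TP=8, FN=0+0+1+1=2 → 8/10 = 0.8000
  D: TP=22, FN=0+0+1+0=1 → 22/23 = 0.9565
  E: TP=12, FN=1+0+1+4=6 → 12/18 = 0.6667
Macro-recall = mean = (0.3750 + 0.8750 + 0.8000 + 0.9565 + 0.6667) / 5 = 0.735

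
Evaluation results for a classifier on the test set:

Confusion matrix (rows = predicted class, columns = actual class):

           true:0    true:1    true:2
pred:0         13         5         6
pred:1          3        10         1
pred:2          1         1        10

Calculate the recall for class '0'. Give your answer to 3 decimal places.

Treat '0' as positive and all other classes as negative.
recall = TP/(TP+FN).
0: TP=13, FN=3+1=4 → 13/17 = 0.7647

0.765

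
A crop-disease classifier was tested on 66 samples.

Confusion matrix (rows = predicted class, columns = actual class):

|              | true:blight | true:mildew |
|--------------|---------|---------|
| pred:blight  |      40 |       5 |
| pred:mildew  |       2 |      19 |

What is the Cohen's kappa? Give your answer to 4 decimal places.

0.7645

Observed agreement pₒ = trace/N = 59/66 = 0.89394
Expected agreement pₑ = Σ (rowᵢ·colᵢ)/N² = (42·45 + 24·21)/66² = 0.54959
κ = (pₒ − pₑ)/(1 − pₑ) = (0.89394 − 0.54959)/(1 − 0.54959) = 0.7645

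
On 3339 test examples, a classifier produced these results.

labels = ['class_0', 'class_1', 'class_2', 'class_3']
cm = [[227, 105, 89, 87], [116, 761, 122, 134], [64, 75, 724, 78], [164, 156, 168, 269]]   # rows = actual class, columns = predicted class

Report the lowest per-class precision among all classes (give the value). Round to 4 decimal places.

Per-class precision (TP/(TP+FP)):
  class_0: TP=227, FP=116+64+164=344 → 227/571 = 0.39755
  class_1: TP=761, FP=105+75+156=336 → 761/1097 = 0.69371
  class_2: TP=724, FP=89+122+168=379 → 724/1103 = 0.65639
  class_3: TP=269, FP=87+134+78=299 → 269/568 = 0.47359
Lowest is class 'class_0' with precision = 0.3975.

0.3975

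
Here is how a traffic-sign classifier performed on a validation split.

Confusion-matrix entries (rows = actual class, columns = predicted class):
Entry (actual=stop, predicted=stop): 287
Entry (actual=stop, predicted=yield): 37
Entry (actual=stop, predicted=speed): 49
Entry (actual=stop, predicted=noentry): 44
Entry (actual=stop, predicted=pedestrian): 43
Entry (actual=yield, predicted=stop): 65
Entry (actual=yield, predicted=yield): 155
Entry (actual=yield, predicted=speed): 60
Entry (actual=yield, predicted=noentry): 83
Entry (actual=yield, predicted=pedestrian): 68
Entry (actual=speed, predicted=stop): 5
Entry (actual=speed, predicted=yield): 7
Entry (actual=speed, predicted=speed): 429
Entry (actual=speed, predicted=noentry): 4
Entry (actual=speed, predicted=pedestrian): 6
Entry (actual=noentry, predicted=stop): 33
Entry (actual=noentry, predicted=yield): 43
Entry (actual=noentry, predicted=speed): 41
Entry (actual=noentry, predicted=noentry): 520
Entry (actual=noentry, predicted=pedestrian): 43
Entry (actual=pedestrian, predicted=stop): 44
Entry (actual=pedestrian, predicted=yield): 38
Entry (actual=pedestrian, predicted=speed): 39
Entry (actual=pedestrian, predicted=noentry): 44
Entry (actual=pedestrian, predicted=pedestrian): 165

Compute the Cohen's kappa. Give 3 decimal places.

Observed agreement pₒ = trace/N = 1556/2352 = 0.6616
Expected agreement pₑ = Σ (rowᵢ·colᵢ)/N² = (460·434 + 431·280 + 451·618 + 680·695 + 330·325)/2352² = 0.2131
κ = (pₒ − pₑ)/(1 − pₑ) = (0.6616 − 0.2131)/(1 − 0.2131) = 0.570

0.570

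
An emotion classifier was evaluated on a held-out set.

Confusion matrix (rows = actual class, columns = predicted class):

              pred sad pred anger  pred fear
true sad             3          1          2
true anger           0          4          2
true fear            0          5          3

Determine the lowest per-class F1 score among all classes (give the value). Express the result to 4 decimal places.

0.4000

Per-class F1 score (2·TP/(2·TP+FP+FN)):
  sad: TP=3, FP=0+0=0, FN=1+2=3 → 6/9 = 0.66667
  anger: TP=4, FP=1+5=6, FN=0+2=2 → 8/16 = 0.50000
  fear: TP=3, FP=2+2=4, FN=0+5=5 → 6/15 = 0.40000
Lowest is class 'fear' with F1 score = 0.4000.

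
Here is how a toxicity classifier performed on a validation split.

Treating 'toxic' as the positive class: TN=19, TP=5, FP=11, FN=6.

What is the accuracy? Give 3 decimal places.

Accuracy = (TP+TN)/N = (5+19)/41 = 0.585

0.585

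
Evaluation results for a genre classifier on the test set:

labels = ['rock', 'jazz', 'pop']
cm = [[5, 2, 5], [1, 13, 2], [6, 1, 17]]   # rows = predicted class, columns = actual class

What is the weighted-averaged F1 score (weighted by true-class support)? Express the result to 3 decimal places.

Per-class F1 score (2·TP/(2·TP+FP+FN)):
  rock: TP=5, FP=2+5=7, FN=1+6=7 → 10/24 = 0.4167
  jazz: TP=13, FP=1+2=3, FN=2+1=3 → 26/32 = 0.8125
  pop: TP=17, FP=6+1=7, FN=5+2=7 → 34/48 = 0.7083
Weighted-F1 score = Σ (supportᵢ/N)·F1 scoreᵢ with N=52: (12/52)·0.4167 + (16/52)·0.8125 + (24/52)·0.7083 = 0.673

0.673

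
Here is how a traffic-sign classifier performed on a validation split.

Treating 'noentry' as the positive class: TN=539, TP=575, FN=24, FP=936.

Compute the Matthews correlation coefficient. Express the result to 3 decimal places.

0.332

MCC = (TP·TN − FP·FN) / √((TP+FP)(TP+FN)(TN+FP)(TN+FN))
Numerator = 575·539 − 936·24 = 287461
Denominator = √(1511·599·1475·563) = √751608532825 = 866953.5932
MCC = 287461 / 866953.5932 = 0.332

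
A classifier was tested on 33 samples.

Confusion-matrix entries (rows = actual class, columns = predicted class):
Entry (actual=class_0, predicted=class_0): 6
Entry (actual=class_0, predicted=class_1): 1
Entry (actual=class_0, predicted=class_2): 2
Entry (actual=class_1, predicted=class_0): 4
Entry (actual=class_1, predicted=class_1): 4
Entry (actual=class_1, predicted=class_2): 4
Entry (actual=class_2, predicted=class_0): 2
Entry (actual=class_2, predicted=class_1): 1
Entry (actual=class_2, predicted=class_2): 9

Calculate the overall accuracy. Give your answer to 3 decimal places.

0.576

Accuracy = trace / total = (6+4+9=19) / 33 = 19/33 = 0.576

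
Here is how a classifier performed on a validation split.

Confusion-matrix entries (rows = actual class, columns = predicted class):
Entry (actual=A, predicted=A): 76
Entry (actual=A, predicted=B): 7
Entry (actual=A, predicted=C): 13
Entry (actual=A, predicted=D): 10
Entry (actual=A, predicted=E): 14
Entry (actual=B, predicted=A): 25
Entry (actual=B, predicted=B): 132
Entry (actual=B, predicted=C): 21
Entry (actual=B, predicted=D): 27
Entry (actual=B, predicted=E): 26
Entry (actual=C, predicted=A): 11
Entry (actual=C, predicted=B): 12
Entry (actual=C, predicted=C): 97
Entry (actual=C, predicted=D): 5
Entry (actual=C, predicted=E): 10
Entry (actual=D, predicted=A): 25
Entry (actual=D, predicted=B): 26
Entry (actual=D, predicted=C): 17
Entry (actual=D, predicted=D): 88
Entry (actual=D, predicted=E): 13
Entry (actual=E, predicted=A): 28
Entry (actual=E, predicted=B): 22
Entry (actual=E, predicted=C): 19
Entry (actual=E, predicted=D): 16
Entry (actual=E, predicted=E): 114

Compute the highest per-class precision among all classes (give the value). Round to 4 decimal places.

Per-class precision (TP/(TP+FP)):
  A: TP=76, FP=25+11+25+28=89 → 76/165 = 0.46061
  B: TP=132, FP=7+12+26+22=67 → 132/199 = 0.66332
  C: TP=97, FP=13+21+17+19=70 → 97/167 = 0.58084
  D: TP=88, FP=10+27+5+16=58 → 88/146 = 0.60274
  E: TP=114, FP=14+26+10+13=63 → 114/177 = 0.64407
Highest is class 'B' with precision = 0.6633.

0.6633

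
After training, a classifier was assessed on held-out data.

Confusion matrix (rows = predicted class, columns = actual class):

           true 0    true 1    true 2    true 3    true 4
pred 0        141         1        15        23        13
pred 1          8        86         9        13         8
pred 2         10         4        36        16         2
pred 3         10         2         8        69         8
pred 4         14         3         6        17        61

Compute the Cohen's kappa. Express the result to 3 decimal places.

0.582

Observed agreement pₒ = trace/N = 393/583 = 0.6741
Expected agreement pₑ = Σ (rowᵢ·colᵢ)/N² = (183·193 + 96·124 + 74·68 + 138·97 + 92·101)/583² = 0.2205
κ = (pₒ − pₑ)/(1 − pₑ) = (0.6741 − 0.2205)/(1 − 0.2205) = 0.582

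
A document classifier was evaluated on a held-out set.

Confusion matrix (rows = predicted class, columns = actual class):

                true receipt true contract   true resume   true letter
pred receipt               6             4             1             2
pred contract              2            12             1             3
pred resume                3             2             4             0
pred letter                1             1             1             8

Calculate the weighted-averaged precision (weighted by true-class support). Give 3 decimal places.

Per-class precision (TP/(TP+FP)):
  receipt: TP=6, FP=4+1+2=7 → 6/13 = 0.4615
  contract: TP=12, FP=2+1+3=6 → 12/18 = 0.6667
  resume: TP=4, FP=3+2+0=5 → 4/9 = 0.4444
  letter: TP=8, FP=1+1+1=3 → 8/11 = 0.7273
Weighted-precision = Σ (supportᵢ/N)·precisionᵢ with N=51: (12/51)·0.4615 + (19/51)·0.6667 + (7/51)·0.4444 + (13/51)·0.7273 = 0.603

0.603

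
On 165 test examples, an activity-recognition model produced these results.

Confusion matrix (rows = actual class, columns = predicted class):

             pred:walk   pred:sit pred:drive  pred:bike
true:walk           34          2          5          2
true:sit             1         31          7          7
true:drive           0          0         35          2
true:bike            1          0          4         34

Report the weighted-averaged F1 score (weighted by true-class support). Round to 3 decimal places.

0.813

Per-class F1 score (2·TP/(2·TP+FP+FN)):
  walk: TP=34, FP=1+0+1=2, FN=2+5+2=9 → 68/79 = 0.8608
  sit: TP=31, FP=2+0+0=2, FN=1+7+7=15 → 62/79 = 0.7848
  drive: TP=35, FP=5+7+4=16, FN=0+0+2=2 → 70/88 = 0.7955
  bike: TP=34, FP=2+7+2=11, FN=1+0+4=5 → 68/84 = 0.8095
Weighted-F1 score = Σ (supportᵢ/N)·F1 scoreᵢ with N=165: (43/165)·0.8608 + (46/165)·0.7848 + (37/165)·0.7955 + (39/165)·0.8095 = 0.813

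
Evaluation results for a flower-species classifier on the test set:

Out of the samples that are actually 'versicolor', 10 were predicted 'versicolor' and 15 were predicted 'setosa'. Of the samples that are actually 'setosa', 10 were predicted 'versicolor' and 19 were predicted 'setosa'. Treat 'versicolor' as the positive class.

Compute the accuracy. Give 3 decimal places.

Accuracy = (TP+TN)/N = (10+19)/54 = 0.537

0.537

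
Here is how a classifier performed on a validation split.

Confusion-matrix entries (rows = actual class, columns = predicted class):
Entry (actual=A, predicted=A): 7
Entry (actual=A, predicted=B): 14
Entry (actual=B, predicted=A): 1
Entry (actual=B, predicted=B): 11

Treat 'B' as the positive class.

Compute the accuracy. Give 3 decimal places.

0.545

Accuracy = (TP+TN)/N = (11+7)/33 = 0.545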